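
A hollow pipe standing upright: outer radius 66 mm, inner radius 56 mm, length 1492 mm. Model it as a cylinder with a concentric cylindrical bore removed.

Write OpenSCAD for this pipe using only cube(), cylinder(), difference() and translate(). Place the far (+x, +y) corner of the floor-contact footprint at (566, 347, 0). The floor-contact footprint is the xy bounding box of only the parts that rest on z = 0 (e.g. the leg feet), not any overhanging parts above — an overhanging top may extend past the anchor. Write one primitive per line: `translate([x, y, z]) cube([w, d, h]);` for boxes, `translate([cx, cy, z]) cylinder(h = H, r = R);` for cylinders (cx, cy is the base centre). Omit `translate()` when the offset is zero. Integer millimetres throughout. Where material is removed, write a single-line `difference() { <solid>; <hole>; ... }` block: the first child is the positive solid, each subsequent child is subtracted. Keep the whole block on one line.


difference() { translate([500, 281, 0]) cylinder(h = 1492, r = 66); translate([500, 281, 0]) cylinder(h = 1492, r = 56); }


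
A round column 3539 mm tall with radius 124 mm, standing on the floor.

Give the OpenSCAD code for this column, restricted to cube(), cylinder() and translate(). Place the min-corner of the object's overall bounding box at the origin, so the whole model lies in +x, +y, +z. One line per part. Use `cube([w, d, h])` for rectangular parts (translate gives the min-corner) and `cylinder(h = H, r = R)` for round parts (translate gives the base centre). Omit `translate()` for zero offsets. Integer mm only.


translate([124, 124, 0]) cylinder(h = 3539, r = 124);


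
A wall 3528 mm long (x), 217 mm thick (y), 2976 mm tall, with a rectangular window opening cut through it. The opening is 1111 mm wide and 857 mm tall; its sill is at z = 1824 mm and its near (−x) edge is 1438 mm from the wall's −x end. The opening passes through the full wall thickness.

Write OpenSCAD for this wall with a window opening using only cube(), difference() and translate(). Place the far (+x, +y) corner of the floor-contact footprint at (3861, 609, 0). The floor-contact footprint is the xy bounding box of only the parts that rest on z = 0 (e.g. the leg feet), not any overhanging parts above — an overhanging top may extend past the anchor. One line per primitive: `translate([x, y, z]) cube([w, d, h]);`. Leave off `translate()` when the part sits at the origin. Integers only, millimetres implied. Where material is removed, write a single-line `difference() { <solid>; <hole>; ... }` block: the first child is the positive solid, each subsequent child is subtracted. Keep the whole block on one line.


difference() { translate([333, 392, 0]) cube([3528, 217, 2976]); translate([1771, 392, 1824]) cube([1111, 217, 857]); }


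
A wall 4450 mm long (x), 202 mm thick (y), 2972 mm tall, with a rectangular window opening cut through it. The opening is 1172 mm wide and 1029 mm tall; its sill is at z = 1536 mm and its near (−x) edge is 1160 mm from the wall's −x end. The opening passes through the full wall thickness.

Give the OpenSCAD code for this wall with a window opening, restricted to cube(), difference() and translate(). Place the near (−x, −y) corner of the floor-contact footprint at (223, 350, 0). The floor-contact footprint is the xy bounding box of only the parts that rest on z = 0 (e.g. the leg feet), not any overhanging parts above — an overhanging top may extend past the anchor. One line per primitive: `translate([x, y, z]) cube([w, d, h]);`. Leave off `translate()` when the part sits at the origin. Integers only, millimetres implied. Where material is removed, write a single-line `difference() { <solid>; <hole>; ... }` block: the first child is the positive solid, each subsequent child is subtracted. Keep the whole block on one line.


difference() { translate([223, 350, 0]) cube([4450, 202, 2972]); translate([1383, 350, 1536]) cube([1172, 202, 1029]); }


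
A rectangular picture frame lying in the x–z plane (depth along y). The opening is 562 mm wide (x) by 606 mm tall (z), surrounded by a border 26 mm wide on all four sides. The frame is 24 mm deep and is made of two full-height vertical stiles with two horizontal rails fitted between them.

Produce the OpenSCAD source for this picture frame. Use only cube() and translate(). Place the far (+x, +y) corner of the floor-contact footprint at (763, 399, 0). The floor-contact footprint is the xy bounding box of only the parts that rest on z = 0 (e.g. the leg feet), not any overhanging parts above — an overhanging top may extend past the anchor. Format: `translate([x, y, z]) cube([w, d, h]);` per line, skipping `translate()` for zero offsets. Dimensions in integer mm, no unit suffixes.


translate([149, 375, 0]) cube([26, 24, 658]);
translate([737, 375, 0]) cube([26, 24, 658]);
translate([175, 375, 0]) cube([562, 24, 26]);
translate([175, 375, 632]) cube([562, 24, 26]);


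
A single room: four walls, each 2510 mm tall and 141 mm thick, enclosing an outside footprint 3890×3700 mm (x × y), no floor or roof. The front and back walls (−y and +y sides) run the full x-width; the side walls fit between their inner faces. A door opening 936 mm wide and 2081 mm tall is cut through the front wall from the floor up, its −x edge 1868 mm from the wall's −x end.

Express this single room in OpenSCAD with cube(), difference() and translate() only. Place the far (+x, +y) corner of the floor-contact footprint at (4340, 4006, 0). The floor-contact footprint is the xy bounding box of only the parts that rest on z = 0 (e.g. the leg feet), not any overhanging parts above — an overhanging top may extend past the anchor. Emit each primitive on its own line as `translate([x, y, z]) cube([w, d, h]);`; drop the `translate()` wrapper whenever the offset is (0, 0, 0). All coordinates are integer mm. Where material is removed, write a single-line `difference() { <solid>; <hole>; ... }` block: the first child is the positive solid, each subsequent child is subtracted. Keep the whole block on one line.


difference() { translate([450, 306, 0]) cube([3890, 141, 2510]); translate([2318, 306, 0]) cube([936, 141, 2081]); }
translate([450, 3865, 0]) cube([3890, 141, 2510]);
translate([450, 447, 0]) cube([141, 3418, 2510]);
translate([4199, 447, 0]) cube([141, 3418, 2510]);


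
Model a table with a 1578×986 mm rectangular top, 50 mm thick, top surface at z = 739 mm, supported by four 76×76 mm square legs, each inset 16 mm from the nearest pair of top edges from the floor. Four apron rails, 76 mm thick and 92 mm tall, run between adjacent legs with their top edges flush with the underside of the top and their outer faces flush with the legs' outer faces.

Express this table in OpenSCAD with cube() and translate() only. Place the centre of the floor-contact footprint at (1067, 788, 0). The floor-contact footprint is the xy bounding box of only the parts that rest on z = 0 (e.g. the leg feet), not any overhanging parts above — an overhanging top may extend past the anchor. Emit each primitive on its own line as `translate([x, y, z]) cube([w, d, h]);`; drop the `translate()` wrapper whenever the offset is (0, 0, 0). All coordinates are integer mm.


translate([278, 295, 689]) cube([1578, 986, 50]);
translate([294, 311, 0]) cube([76, 76, 689]);
translate([1764, 311, 0]) cube([76, 76, 689]);
translate([294, 1189, 0]) cube([76, 76, 689]);
translate([1764, 1189, 0]) cube([76, 76, 689]);
translate([370, 311, 597]) cube([1394, 76, 92]);
translate([370, 1189, 597]) cube([1394, 76, 92]);
translate([294, 387, 597]) cube([76, 802, 92]);
translate([1764, 387, 597]) cube([76, 802, 92]);


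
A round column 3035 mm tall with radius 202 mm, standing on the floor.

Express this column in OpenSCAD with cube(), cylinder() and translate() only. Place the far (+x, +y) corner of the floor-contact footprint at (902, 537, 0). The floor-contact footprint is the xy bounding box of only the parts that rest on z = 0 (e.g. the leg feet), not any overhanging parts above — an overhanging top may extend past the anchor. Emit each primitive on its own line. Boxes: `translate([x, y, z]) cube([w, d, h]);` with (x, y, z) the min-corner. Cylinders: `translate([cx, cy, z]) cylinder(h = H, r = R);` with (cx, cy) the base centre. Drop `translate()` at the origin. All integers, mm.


translate([700, 335, 0]) cylinder(h = 3035, r = 202);


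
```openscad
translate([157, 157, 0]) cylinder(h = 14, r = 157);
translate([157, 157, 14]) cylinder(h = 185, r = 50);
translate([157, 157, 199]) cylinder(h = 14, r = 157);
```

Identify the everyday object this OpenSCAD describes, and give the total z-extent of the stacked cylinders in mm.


A spool. The overall height is 213 mm.

Three coaxial cylinders, large–small–large — a spool. Two 14 mm flanges and a 185 mm core give 14 + 185 + 14 = 213 mm.


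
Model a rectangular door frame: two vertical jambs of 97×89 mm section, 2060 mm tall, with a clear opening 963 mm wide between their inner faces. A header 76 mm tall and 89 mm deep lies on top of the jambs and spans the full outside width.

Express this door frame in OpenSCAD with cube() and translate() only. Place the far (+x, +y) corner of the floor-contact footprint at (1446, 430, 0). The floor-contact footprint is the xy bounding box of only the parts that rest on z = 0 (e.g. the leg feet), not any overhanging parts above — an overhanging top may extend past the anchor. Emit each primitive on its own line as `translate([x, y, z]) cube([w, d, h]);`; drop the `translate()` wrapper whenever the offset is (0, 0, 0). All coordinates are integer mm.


translate([289, 341, 0]) cube([97, 89, 2060]);
translate([1349, 341, 0]) cube([97, 89, 2060]);
translate([289, 341, 2060]) cube([1157, 89, 76]);


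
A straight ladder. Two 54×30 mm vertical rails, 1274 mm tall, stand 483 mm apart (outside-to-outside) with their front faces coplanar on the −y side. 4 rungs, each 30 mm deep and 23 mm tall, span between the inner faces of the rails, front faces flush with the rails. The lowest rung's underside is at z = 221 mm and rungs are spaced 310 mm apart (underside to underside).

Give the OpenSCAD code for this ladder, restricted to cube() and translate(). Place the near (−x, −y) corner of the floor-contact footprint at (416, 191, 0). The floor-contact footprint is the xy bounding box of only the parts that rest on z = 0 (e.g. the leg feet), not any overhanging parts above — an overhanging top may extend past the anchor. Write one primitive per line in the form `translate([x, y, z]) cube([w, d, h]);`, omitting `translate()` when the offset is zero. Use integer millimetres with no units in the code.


translate([416, 191, 0]) cube([54, 30, 1274]);
translate([845, 191, 0]) cube([54, 30, 1274]);
translate([470, 191, 221]) cube([375, 30, 23]);
translate([470, 191, 531]) cube([375, 30, 23]);
translate([470, 191, 841]) cube([375, 30, 23]);
translate([470, 191, 1151]) cube([375, 30, 23]);


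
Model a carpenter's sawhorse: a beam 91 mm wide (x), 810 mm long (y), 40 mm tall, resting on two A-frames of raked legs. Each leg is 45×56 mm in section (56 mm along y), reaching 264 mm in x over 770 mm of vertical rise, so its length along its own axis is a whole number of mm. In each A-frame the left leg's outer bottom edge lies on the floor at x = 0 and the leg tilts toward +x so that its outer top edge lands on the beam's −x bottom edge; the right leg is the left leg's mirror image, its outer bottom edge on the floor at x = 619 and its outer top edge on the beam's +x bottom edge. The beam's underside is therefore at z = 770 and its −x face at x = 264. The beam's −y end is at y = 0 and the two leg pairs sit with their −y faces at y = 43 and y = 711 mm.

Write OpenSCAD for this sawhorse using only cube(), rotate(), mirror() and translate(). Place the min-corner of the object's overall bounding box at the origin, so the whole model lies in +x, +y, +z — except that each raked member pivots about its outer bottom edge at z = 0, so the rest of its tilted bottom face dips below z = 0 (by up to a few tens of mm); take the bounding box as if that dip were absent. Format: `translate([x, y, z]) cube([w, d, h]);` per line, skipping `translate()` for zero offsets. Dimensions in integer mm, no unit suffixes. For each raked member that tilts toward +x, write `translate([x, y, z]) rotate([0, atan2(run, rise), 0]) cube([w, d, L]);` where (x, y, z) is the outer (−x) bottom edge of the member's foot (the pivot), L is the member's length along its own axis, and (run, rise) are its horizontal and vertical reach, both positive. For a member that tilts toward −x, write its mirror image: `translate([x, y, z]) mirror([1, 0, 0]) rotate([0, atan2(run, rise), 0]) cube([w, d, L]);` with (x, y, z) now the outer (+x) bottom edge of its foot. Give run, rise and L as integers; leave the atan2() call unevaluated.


// leg length = √(264² + 770²) = 814
// right-leg outer foot x = 2·264 + 91 = 619
// beam min-corner = (264, 0, 770)
translate([264, 0, 770]) cube([91, 810, 40]);
translate([0, 43, 0]) rotate([0, atan2(264, 770), 0]) cube([45, 56, 814]);
translate([619, 43, 0]) mirror([1, 0, 0]) rotate([0, atan2(264, 770), 0]) cube([45, 56, 814]);
translate([0, 711, 0]) rotate([0, atan2(264, 770), 0]) cube([45, 56, 814]);
translate([619, 711, 0]) mirror([1, 0, 0]) rotate([0, atan2(264, 770), 0]) cube([45, 56, 814]);


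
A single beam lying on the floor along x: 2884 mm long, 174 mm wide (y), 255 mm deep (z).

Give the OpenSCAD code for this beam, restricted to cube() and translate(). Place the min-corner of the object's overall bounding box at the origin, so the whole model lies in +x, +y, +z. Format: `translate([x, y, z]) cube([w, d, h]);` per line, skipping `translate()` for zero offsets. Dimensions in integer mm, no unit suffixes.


cube([2884, 174, 255]);


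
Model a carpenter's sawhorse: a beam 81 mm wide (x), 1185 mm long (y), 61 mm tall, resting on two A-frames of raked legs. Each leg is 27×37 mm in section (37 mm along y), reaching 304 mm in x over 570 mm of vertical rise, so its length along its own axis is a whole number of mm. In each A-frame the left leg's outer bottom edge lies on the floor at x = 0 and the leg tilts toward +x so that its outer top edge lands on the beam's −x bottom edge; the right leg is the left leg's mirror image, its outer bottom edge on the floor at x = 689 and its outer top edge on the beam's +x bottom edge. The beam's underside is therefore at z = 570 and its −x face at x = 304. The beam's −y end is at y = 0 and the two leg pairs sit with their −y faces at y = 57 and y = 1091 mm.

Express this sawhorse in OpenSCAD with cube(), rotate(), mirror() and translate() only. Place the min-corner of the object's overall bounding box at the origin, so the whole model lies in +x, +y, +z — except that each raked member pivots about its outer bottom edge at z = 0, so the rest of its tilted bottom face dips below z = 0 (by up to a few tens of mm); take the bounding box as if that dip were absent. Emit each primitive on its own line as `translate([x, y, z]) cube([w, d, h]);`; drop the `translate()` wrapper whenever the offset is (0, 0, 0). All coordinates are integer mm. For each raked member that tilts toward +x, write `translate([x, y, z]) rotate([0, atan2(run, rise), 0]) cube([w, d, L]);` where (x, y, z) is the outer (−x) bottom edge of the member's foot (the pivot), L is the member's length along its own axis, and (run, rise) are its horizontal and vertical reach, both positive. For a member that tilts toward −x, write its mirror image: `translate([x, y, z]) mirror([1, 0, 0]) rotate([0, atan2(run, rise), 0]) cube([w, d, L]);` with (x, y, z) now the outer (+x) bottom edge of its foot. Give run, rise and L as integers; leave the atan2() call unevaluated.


translate([304, 0, 570]) cube([81, 1185, 61]);
translate([0, 57, 0]) rotate([0, atan2(304, 570), 0]) cube([27, 37, 646]);
translate([689, 57, 0]) mirror([1, 0, 0]) rotate([0, atan2(304, 570), 0]) cube([27, 37, 646]);
translate([0, 1091, 0]) rotate([0, atan2(304, 570), 0]) cube([27, 37, 646]);
translate([689, 1091, 0]) mirror([1, 0, 0]) rotate([0, atan2(304, 570), 0]) cube([27, 37, 646]);


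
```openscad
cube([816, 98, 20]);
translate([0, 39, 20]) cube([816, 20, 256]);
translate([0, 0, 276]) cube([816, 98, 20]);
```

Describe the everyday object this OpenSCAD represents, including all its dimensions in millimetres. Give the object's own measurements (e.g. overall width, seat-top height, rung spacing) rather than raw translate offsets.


An I-beam lying along x, 816 mm long. Overall section height 296 mm. Two flanges 98 mm wide (y) and 20 mm thick, one on the floor and one at the top; a web 20 mm thick runs between them, centred on the flange width.


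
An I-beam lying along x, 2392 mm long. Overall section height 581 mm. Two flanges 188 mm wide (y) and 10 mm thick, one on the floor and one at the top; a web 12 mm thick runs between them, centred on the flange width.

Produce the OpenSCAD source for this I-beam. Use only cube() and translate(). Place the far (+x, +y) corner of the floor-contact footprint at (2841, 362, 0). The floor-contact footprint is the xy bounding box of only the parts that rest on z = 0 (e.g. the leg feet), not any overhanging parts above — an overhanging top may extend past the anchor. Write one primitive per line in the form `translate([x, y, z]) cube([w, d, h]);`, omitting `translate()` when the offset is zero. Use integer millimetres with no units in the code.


translate([449, 174, 0]) cube([2392, 188, 10]);
translate([449, 262, 10]) cube([2392, 12, 561]);
translate([449, 174, 571]) cube([2392, 188, 10]);


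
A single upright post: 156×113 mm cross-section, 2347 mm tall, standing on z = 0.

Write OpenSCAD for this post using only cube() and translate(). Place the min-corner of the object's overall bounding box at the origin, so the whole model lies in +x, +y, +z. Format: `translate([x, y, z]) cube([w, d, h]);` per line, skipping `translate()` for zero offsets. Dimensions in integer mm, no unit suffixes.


cube([156, 113, 2347]);


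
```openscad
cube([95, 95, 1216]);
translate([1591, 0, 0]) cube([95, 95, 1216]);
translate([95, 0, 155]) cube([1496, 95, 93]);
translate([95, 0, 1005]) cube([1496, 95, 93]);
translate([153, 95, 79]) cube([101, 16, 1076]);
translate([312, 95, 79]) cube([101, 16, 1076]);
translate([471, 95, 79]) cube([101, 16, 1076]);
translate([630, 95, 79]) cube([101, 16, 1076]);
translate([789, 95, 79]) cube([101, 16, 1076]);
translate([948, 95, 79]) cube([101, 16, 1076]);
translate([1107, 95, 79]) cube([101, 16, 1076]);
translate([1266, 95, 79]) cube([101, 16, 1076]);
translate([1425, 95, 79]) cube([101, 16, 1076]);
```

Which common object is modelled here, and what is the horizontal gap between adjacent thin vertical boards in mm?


A fence section. The picket gap is 58 mm.

Two posts, two rails, 9 pickets — a fence section. Span 1496 mm holds 9 pickets of 101 mm with 10 equal gaps: ⌊(1496 − 9·101) / 10⌋ = 58 mm.


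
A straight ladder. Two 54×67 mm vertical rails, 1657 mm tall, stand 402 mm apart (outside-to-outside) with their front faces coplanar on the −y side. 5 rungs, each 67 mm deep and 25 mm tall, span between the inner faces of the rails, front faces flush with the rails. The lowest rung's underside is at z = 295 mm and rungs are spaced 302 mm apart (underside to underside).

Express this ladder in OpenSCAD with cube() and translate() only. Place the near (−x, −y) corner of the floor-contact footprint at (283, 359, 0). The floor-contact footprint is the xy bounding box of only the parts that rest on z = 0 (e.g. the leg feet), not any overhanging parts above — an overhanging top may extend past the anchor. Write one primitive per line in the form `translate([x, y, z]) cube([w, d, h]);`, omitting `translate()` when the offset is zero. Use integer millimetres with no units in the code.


// rung span = 402 - 2*54 = 294
// rung[k] z = 295 + k*302
translate([283, 359, 0]) cube([54, 67, 1657]);
translate([631, 359, 0]) cube([54, 67, 1657]);
translate([337, 359, 295]) cube([294, 67, 25]);
translate([337, 359, 597]) cube([294, 67, 25]);
translate([337, 359, 899]) cube([294, 67, 25]);
translate([337, 359, 1201]) cube([294, 67, 25]);
translate([337, 359, 1503]) cube([294, 67, 25]);


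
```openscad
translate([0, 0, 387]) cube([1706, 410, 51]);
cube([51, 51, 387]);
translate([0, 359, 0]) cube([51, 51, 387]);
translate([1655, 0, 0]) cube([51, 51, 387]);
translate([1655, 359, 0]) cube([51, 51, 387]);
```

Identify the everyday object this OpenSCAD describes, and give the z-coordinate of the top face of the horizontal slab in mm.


A bench. The seat-top height is 438 mm.

A long slab on four corner posts — a bench. The slab sits at z = 387 with thickness 51, so the top is 387 + 51 = 438 mm.


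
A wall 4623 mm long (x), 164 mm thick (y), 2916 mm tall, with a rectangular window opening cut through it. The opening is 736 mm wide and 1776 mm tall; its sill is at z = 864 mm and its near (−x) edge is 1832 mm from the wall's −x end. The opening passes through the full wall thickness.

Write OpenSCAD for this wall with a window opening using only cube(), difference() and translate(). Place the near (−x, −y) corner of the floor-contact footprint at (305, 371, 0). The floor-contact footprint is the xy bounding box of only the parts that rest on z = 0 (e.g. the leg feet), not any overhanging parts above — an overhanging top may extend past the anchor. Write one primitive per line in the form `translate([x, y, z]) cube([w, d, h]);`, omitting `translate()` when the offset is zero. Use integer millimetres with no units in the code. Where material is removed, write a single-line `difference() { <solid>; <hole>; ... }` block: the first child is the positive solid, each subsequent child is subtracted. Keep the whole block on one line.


difference() { translate([305, 371, 0]) cube([4623, 164, 2916]); translate([2137, 371, 864]) cube([736, 164, 1776]); }


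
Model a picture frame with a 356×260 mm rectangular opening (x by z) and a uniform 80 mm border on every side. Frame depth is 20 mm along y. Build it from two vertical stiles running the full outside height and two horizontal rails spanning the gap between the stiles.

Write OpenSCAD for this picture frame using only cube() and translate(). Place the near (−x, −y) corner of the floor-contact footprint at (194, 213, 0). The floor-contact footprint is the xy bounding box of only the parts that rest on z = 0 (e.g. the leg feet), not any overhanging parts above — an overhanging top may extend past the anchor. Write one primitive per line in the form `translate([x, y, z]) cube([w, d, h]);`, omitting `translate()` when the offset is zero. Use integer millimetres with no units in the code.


translate([194, 213, 0]) cube([80, 20, 420]);
translate([630, 213, 0]) cube([80, 20, 420]);
translate([274, 213, 0]) cube([356, 20, 80]);
translate([274, 213, 340]) cube([356, 20, 80]);


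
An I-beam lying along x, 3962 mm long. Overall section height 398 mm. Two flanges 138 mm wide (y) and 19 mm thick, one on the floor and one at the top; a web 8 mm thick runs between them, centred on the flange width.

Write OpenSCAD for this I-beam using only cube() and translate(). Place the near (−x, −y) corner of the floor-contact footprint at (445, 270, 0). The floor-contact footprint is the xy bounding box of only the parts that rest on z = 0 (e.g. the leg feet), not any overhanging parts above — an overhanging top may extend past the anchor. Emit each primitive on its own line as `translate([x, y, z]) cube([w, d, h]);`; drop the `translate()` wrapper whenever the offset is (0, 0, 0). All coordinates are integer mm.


translate([445, 270, 0]) cube([3962, 138, 19]);
translate([445, 335, 19]) cube([3962, 8, 360]);
translate([445, 270, 379]) cube([3962, 138, 19]);


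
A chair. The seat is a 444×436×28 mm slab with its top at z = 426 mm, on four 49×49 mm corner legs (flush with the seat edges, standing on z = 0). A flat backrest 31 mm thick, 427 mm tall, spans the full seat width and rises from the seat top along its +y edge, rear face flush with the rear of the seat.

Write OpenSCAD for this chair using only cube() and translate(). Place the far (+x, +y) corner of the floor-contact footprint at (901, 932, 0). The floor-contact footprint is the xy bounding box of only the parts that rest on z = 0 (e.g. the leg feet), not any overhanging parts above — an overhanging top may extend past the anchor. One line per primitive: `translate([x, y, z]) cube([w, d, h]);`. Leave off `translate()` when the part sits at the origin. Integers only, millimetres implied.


translate([457, 496, 398]) cube([444, 436, 28]);
translate([457, 496, 0]) cube([49, 49, 398]);
translate([852, 496, 0]) cube([49, 49, 398]);
translate([457, 883, 0]) cube([49, 49, 398]);
translate([852, 883, 0]) cube([49, 49, 398]);
translate([457, 901, 426]) cube([444, 31, 427]);


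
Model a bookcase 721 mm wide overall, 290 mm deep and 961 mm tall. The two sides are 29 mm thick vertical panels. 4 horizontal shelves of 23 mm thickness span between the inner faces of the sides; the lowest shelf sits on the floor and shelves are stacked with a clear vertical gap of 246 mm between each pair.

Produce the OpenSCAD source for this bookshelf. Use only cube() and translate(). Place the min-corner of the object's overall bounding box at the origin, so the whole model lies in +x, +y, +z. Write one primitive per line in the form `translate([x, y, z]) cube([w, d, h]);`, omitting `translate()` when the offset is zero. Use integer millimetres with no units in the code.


cube([29, 290, 961]);
translate([692, 0, 0]) cube([29, 290, 961]);
translate([29, 0, 0]) cube([663, 290, 23]);
translate([29, 0, 269]) cube([663, 290, 23]);
translate([29, 0, 538]) cube([663, 290, 23]);
translate([29, 0, 807]) cube([663, 290, 23]);


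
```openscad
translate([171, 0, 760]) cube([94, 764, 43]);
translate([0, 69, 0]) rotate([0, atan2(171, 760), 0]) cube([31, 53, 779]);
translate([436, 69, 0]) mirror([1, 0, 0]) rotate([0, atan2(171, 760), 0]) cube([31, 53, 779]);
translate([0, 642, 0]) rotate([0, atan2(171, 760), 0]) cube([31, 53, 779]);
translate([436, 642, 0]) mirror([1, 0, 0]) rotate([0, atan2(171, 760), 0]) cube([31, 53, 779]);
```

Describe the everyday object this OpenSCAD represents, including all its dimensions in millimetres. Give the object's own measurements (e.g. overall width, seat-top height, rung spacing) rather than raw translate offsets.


A sawhorse. A 94×764×43 mm beam (x, y, z) sits on two A-frame leg pairs. Each pair is two raked legs of 31×53 mm section (53 mm along y) splaying symmetrically in x. Each leg rises 760 mm vertically over 171 mm of horizontal reach and is 779 mm long along its own axis. Every leg's outer bottom edge rests on the floor and its outer top edge meets a bottom edge of the beam — the left legs (tilting toward +x) meet the beam's −x bottom edge, the right legs (their mirror images, tilting toward −x) meet its +x bottom edge — so the leg tops tuck under the beam, the beam's underside is 760 mm above the floor, and the feet are 436 mm apart outside-to-outside with the beam centred between them. The two leg pairs are set in 69 mm from either end of the beam.


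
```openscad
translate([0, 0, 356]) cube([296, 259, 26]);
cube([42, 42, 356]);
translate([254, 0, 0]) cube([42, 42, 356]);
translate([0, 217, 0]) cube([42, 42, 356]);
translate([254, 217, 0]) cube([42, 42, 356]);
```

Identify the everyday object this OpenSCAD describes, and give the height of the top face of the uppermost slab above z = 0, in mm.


A stool. The seat height is 382 mm.

A 296×259×26 slab at z = 356 on four corner posts — a stool. The seat top is 356 + 26 = 382 mm.


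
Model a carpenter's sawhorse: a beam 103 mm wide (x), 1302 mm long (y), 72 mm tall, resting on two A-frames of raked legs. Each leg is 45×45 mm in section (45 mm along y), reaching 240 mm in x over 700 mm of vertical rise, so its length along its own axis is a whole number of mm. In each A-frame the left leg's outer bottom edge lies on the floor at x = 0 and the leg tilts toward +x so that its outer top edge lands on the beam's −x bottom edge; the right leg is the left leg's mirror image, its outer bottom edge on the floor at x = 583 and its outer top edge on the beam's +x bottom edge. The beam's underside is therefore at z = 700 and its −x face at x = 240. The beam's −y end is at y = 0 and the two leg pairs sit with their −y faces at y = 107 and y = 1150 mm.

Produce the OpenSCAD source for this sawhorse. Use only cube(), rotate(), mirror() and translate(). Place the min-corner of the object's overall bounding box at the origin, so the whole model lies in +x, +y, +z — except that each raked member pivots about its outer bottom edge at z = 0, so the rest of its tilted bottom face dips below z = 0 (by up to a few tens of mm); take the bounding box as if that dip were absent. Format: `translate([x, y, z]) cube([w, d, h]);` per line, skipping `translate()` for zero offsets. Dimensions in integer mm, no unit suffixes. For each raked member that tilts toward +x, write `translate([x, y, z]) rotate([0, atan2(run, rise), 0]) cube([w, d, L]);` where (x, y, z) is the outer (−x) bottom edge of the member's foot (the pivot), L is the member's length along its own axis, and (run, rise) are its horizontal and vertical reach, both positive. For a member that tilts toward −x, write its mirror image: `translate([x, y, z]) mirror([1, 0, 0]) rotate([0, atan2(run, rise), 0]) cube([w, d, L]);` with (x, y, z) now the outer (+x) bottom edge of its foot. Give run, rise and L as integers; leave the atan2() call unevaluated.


translate([240, 0, 700]) cube([103, 1302, 72]);
translate([0, 107, 0]) rotate([0, atan2(240, 700), 0]) cube([45, 45, 740]);
translate([583, 107, 0]) mirror([1, 0, 0]) rotate([0, atan2(240, 700), 0]) cube([45, 45, 740]);
translate([0, 1150, 0]) rotate([0, atan2(240, 700), 0]) cube([45, 45, 740]);
translate([583, 1150, 0]) mirror([1, 0, 0]) rotate([0, atan2(240, 700), 0]) cube([45, 45, 740]);


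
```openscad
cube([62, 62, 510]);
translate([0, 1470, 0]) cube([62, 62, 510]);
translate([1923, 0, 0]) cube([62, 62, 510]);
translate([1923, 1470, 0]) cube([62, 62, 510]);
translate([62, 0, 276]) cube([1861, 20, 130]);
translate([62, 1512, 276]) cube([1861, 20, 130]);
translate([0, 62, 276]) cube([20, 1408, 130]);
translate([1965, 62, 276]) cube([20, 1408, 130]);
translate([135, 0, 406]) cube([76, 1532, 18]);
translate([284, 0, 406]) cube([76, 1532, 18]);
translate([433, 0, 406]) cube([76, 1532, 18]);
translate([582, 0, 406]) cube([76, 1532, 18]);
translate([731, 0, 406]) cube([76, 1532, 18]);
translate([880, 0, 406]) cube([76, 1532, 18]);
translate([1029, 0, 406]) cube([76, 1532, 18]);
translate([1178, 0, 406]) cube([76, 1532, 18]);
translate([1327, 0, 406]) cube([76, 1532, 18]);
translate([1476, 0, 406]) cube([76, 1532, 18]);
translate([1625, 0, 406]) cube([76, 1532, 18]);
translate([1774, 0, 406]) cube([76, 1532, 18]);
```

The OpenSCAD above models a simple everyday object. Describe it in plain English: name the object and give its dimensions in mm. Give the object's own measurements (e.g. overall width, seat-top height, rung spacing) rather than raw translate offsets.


A bed frame 1985 mm long (x) by 1532 mm wide (y). Four 62×62 mm corner posts, 510 mm tall, at the corners of the footprint. Four rails of 20 mm thickness and 130 mm height run between adjacent posts with their undersides at z = 276 mm, their outer faces flush with the outside of the frame (the two x-running rails run between the posts' inner faces; the two y-running rails run between the posts' inner faces). 12 slats, each 76 mm wide (x) and 18 mm thick, lie across the top of the two x-running rails, running the full 1532 mm width of the frame in y; along x they sit between the end posts with a 73 mm gap after the −x posts and between neighbouring slats and before the +x posts.


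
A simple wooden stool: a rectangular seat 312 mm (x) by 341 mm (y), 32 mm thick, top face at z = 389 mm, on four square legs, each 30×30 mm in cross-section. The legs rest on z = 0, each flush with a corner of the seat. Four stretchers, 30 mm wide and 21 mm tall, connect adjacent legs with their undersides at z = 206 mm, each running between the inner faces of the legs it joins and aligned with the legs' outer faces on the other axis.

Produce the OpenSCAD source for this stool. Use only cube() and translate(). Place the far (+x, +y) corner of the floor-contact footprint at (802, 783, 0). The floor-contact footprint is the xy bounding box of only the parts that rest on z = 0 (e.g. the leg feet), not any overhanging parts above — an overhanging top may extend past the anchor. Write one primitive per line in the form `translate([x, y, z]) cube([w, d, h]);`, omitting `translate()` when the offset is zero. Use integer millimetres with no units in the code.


translate([490, 442, 357]) cube([312, 341, 32]);
translate([490, 442, 0]) cube([30, 30, 357]);
translate([772, 442, 0]) cube([30, 30, 357]);
translate([490, 753, 0]) cube([30, 30, 357]);
translate([772, 753, 0]) cube([30, 30, 357]);
translate([520, 442, 206]) cube([252, 30, 21]);
translate([520, 753, 206]) cube([252, 30, 21]);
translate([490, 472, 206]) cube([30, 281, 21]);
translate([772, 472, 206]) cube([30, 281, 21]);


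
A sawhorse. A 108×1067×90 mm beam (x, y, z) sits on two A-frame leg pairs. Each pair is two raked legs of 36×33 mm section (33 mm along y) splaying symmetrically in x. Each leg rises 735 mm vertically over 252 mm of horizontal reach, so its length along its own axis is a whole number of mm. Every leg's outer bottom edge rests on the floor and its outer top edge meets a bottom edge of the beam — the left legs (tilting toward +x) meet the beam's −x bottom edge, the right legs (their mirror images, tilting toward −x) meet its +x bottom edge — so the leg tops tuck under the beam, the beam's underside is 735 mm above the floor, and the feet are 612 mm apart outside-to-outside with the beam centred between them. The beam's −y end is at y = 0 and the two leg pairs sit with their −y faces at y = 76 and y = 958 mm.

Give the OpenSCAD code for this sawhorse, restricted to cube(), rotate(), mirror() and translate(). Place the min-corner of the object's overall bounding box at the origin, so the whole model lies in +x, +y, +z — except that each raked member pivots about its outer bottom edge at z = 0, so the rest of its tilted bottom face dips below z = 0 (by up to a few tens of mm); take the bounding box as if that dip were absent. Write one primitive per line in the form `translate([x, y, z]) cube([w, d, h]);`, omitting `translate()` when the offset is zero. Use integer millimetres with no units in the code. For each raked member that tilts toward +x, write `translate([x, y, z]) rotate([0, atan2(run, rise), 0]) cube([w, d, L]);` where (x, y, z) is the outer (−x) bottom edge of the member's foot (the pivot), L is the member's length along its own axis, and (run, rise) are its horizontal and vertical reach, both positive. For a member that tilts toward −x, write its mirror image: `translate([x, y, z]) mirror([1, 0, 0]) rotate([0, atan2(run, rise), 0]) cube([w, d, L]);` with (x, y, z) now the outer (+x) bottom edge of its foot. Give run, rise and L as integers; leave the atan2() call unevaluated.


translate([252, 0, 735]) cube([108, 1067, 90]);
translate([0, 76, 0]) rotate([0, atan2(252, 735), 0]) cube([36, 33, 777]);
translate([612, 76, 0]) mirror([1, 0, 0]) rotate([0, atan2(252, 735), 0]) cube([36, 33, 777]);
translate([0, 958, 0]) rotate([0, atan2(252, 735), 0]) cube([36, 33, 777]);
translate([612, 958, 0]) mirror([1, 0, 0]) rotate([0, atan2(252, 735), 0]) cube([36, 33, 777]);


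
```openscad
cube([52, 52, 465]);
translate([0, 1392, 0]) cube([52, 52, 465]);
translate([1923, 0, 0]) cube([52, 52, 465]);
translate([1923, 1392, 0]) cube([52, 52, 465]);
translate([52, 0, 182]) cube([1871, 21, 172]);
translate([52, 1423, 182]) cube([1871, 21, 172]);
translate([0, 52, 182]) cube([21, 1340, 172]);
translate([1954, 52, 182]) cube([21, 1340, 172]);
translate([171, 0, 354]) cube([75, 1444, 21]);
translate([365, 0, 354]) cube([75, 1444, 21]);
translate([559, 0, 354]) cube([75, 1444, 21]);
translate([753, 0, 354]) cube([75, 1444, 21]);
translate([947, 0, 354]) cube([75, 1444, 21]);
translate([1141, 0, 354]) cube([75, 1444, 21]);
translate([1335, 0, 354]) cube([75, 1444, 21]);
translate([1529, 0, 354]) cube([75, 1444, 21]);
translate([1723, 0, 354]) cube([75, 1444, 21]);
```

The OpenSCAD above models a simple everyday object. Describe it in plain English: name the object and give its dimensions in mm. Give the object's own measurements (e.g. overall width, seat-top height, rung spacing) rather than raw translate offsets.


A bed frame 1975 mm long (x) by 1444 mm wide (y). Four 52×52 mm corner posts, 465 mm tall, at the corners of the footprint. Four rails of 21 mm thickness and 172 mm height run between adjacent posts with their undersides at z = 182 mm, their outer faces flush with the outside of the frame (the two x-running rails run between the posts' inner faces; the two y-running rails run between the posts' inner faces). 9 slats, each 75 mm wide (x) and 21 mm thick, lie across the top of the two x-running rails, running the full 1444 mm width of the frame in y; along x they sit between the end posts with a 119 mm gap after the −x posts and between neighbouring slats, leaving 125 mm before the +x posts.


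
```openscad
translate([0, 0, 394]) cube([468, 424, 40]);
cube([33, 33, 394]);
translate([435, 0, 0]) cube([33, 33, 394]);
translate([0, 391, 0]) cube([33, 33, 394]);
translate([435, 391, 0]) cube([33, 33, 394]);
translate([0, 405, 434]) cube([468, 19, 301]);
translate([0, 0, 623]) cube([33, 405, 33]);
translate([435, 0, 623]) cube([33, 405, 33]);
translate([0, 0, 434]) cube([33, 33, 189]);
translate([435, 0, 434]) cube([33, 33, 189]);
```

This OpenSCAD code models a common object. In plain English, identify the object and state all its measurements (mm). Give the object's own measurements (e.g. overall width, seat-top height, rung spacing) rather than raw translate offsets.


A chair. The seat is a 468×424×40 mm slab with its top at z = 434 mm, on four 33×33 mm corner legs (flush with the seat edges, standing on z = 0). A flat backrest 19 mm thick, 301 mm tall, spans the full seat width and rises from the seat top along its +y edge, rear face flush with the rear of the seat. Two armrests of 33×33 mm section run along each side from the seat's front edge to the front of the backrest, top faces 222 mm above the seat top and outer faces flush with the seat's x-edges; a 33×33 mm post under the front of each armrest stands on the seat at the front corner.


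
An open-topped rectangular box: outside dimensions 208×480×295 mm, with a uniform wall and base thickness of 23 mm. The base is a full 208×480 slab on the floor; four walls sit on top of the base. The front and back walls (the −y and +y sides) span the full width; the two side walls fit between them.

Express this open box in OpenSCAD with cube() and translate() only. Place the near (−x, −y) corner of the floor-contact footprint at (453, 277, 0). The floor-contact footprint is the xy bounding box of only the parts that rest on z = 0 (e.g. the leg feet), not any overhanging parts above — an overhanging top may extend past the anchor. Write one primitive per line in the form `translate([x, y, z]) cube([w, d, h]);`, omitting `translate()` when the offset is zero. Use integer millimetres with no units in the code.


translate([453, 277, 0]) cube([208, 480, 23]);
translate([453, 277, 23]) cube([208, 23, 272]);
translate([453, 734, 23]) cube([208, 23, 272]);
translate([453, 300, 23]) cube([23, 434, 272]);
translate([638, 300, 23]) cube([23, 434, 272]);


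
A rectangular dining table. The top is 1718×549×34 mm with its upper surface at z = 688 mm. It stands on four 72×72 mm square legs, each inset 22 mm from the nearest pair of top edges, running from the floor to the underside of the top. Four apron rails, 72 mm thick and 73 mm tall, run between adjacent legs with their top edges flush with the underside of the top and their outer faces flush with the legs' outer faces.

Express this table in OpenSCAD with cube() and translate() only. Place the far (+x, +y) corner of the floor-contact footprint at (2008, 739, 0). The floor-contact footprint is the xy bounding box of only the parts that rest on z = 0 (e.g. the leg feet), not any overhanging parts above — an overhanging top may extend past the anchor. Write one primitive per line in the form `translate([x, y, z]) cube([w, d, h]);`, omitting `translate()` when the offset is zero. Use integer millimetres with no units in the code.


translate([312, 212, 654]) cube([1718, 549, 34]);
translate([334, 234, 0]) cube([72, 72, 654]);
translate([1936, 234, 0]) cube([72, 72, 654]);
translate([334, 667, 0]) cube([72, 72, 654]);
translate([1936, 667, 0]) cube([72, 72, 654]);
translate([406, 234, 581]) cube([1530, 72, 73]);
translate([406, 667, 581]) cube([1530, 72, 73]);
translate([334, 306, 581]) cube([72, 361, 73]);
translate([1936, 306, 581]) cube([72, 361, 73]);
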